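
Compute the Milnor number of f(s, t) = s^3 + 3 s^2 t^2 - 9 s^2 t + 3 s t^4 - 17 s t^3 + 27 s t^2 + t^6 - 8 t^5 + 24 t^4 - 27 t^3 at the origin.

7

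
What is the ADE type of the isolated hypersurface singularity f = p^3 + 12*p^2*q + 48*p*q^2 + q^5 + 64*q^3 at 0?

E8

The Hessian of f at 0 has rank 0. Corank 2; j^3 = (p + 4*q)^3 is a perfect cube, so E-series; the 5-jet and mu = 8 give E_8.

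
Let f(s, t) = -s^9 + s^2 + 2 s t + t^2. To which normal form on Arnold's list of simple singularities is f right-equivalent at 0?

A_{8}

The Hessian of f at 0 has rank 1. Corank 1: A-series; mu = 8 gives A_8.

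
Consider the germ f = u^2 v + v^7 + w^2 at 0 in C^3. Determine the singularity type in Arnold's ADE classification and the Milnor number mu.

Type D_{8}, Milnor number mu = 8.

The Hessian of f at 0 has rank 1. Corank 2; j^3 = u^2*v has shape L^2 M (L != M), so D-series; mu = 8 gives D_8.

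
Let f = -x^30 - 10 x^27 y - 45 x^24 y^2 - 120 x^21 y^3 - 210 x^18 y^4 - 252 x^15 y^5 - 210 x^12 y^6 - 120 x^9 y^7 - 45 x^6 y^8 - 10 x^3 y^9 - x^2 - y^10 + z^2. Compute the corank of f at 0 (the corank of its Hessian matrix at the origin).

1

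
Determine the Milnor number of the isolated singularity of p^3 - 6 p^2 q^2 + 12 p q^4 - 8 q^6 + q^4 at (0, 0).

The Hessian of f at 0 is [[0, 0], [0, 0]] with rank 0, so corank 2. A Groebner basis of the Jacobian ideal J(f) in C{p,q} is {p^3, p^2*q, -p^2/4 + p*q^2, q^3}; counting standard monomials gives mu = 6. Corank 2; j^3 = p^3 is a perfect cube, so E-series; the 4-jet and mu = 6 give E_6.

6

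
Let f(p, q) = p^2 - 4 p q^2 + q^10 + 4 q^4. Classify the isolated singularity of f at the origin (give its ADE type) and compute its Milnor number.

The Hessian of f at 0 has rank 1. Corank 1: A-series; mu = 9 gives A_9.

Type A_9, Milnor number mu = 9.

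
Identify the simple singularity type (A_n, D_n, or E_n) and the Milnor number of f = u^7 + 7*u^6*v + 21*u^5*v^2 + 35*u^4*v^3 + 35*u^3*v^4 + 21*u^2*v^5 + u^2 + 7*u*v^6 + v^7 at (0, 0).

Type A6, Milnor number mu = 6.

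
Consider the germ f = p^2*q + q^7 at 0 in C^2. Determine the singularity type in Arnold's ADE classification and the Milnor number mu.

Type D_{8}, Milnor number mu = 8.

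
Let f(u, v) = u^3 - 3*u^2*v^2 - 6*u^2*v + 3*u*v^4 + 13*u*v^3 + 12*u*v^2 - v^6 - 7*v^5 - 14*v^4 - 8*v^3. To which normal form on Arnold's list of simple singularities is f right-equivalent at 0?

E_{7}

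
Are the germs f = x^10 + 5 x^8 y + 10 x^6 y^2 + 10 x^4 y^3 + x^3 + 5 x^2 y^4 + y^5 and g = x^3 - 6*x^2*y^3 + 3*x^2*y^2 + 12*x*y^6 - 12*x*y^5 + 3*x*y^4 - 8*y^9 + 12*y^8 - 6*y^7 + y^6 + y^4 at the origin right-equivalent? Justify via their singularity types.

No.

The Hessian of f at 0 is [[0, 0], [0, 0]] with rank 0, so corank 2. A Groebner basis of the Jacobian ideal J(f) in C{x,y} is {y^4, x^2}; counting standard monomials gives mu = 8. Corank 2; j^3 = x^3 is a perfect cube, so E-series; the 5-jet and mu = 8 give E_8. The Hessian of g at 0 is [[0, 0], [0, 0]] with rank 0, so corank 2. A Groebner basis of the Jacobian ideal J(g) in C{x,y} is {x^3, x^2*y, x^2/2 + x*y^2, y^3}; counting standard monomials gives mu = 6. Corank 2; j^3 = x^3 is a perfect cube, so E-series; the 4-jet and mu = 6 give E_6. f is E_8 but g is E_6, hence not right-equivalent.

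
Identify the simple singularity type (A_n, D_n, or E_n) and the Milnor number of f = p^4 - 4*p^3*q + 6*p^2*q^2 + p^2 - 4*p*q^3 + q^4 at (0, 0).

The Hessian of f at 0 is [[2, 0], [0, 0]] with rank 1, so corank 1. A Groebner basis of the Jacobian ideal J(f) in C{p,q} is {q^3, p}; counting standard monomials gives mu = 3. Corank 1: A-series; mu = 3 gives A_3.

Type A_3, Milnor number mu = 3.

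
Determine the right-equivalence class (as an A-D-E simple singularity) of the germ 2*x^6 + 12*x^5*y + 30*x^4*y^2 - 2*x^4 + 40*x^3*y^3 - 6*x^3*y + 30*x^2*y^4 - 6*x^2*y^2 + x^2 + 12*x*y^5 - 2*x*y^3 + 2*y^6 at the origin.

A_5

The Hessian of f at 0 is [[2, 0], [0, 0]] with rank 1, so corank 1. A Groebner basis of the Jacobian ideal J(f) in C{x,y} is {x*y^2, -x + y^3, x^2}; counting standard monomials gives mu = 5. Corank 1: A-series; mu = 5 gives A_5.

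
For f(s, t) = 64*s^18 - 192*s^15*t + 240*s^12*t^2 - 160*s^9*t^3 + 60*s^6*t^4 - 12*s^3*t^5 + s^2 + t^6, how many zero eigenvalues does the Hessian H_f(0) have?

1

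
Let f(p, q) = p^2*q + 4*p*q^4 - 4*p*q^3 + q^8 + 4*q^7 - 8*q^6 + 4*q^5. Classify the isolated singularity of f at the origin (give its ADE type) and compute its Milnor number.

Type D9, Milnor number mu = 9.

The Hessian of f at 0 has rank 0. Corank 2; j^3 = p^2*q has shape L^2 M (L != M), so D-series; mu = 9 gives D_9.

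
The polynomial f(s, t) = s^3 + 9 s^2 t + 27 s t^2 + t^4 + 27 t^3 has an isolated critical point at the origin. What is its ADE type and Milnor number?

Type E_{6}, Milnor number mu = 6.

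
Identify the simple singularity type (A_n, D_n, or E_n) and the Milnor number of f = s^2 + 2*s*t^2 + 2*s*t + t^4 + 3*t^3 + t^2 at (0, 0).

The Hessian of f at 0 has rank 1. Corank 1: A-series; mu = 2 gives A_2.

Type A_{2}, Milnor number mu = 2.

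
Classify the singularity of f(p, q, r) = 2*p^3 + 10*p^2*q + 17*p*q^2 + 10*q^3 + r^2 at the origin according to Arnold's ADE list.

The Hessian of f at 0 is [[0, 0, 0], [0, 0, 0], [0, 0, 2]] with rank 1, so corank 2. A Groebner basis of the Jacobian ideal J(f) in C{p,q,r} is {q^3, p^2 - 11*q^2/2, p*q + 5*q^2/2, r}; counting standard monomials gives mu = 4. Corank 2; j^3 = (p + 2*q)*(2*p^2 + 6*p*q + 5*q^2) splits into three distinct lines over C (the quadratic factor has nonzero discriminant), so D_4.

D_4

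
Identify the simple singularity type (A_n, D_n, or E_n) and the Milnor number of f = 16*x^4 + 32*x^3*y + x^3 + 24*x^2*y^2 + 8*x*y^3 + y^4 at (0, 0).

The Hessian of f at 0 has rank 0. Corank 2; j^3 = x^3 is a perfect cube, so E-series; the 4-jet and mu = 6 give E_6.

Type E_{6}, Milnor number mu = 6.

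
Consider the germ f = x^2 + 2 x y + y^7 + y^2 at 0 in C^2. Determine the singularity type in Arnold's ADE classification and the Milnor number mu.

Type A_{6}, Milnor number mu = 6.

The Hessian of f at 0 has rank 1. Corank 1: A-series; mu = 6 gives A_6.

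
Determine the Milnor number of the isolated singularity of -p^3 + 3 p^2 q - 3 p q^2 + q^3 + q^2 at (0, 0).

2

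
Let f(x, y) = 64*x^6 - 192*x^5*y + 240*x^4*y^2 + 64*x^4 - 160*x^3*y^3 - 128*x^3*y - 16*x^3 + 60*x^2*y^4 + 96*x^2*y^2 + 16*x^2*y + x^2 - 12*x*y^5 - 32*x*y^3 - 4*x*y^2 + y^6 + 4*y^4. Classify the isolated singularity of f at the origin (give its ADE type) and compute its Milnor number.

Type A_5, Milnor number mu = 5.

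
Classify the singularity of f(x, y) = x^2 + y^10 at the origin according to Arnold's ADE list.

A_{9}

The Hessian of f at 0 is [[2, 0], [0, 0]] with rank 1, so corank 1. A Groebner basis of the Jacobian ideal J(f) in C{x,y} is {y^9, x}; counting standard monomials gives mu = 9. Corank 1: A-series; mu = 9 gives A_9.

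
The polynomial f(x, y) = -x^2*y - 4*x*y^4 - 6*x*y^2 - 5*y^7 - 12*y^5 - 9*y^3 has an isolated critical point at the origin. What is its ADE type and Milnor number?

Type D_8, Milnor number mu = 8.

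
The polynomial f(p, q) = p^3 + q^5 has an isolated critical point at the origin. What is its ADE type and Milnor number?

Type E8, Milnor number mu = 8.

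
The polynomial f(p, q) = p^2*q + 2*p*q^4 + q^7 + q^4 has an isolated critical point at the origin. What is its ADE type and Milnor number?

Type D_5, Milnor number mu = 5.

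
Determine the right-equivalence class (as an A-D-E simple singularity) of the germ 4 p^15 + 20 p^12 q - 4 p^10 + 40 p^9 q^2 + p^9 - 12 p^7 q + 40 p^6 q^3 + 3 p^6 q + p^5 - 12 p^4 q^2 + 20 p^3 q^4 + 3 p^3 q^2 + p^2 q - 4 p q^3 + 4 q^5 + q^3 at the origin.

D_4

The Hessian of f at 0 has rank 0. Corank 2; j^3 = q*(p^2 + q^2) splits into three distinct lines over C (the quadratic factor has nonzero discriminant), so D_4.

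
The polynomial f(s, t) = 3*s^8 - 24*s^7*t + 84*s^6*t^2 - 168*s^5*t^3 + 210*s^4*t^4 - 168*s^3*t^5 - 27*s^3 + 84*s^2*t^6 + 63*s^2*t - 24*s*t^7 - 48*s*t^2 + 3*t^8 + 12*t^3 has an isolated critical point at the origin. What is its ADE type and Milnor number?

The Hessian of f at 0 has rank 0. Corank 2; j^3 = -3*(s - t)*(3*s - 2*t)^2 has shape L^2 M (L != M), so D-series; mu = 9 gives D_9.

Type D_9, Milnor number mu = 9.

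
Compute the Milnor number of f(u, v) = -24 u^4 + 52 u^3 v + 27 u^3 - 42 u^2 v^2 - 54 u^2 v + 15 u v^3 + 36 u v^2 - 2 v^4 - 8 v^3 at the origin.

The Hessian of f at 0 is [[0, 0], [0, 0]] with rank 0, so corank 2. A Groebner basis of the Jacobian ideal J(f) in C{u,v} is {19683*u^2/4 - 6561*u*v + v^4 - 27*v^3/4 + 2187*v^2, u^3 - 189*u^2/2 + 126*u*v - v^3/6 - 42*v^2, u^2*v - 405*u^2/4 + 135*u*v - 11*v^3/36 - 45*v^2, -81*u^2 + u*v^2 + 108*u*v - 5*v^3/9 - 36*v^2}; counting standard monomials gives mu = 7. Corank 2; j^3 = (3*u - 2*v)^3 is a perfect cube, so E-series; the 4-jet and mu = 7 give E_7.

7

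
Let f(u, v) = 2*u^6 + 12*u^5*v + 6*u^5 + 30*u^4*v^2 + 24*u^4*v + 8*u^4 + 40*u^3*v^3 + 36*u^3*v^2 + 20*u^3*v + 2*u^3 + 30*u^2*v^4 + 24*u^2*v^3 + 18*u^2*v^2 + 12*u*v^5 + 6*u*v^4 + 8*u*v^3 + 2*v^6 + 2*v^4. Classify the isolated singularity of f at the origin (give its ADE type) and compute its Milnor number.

Type E_{6}, Milnor number mu = 6.

The Hessian of f at 0 is [[0, 0], [0, 0]] with rank 0, so corank 2. A Groebner basis of the Jacobian ideal J(f) in C{u,v} is {u^3, u^2*v, u^2/2 + u*v^2, -3*u^2/2 + v^3}; counting standard monomials gives mu = 6. Corank 2; j^3 = 2*u^3 is a perfect cube, so E-series; the 4-jet and mu = 6 give E_6.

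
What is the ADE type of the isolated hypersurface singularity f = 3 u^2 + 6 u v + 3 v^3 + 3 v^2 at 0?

A_2

The Hessian of f at 0 has rank 1. Corank 1: A-series; mu = 2 gives A_2.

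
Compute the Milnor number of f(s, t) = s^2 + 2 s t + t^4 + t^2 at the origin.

3

The Hessian of f at 0 is [[2, 2], [2, 2]] with rank 1, so corank 1. A Groebner basis of the Jacobian ideal J(f) in C{s,t} is {t^3, s + t}; counting standard monomials gives mu = 3. Corank 1: A-series; mu = 3 gives A_3.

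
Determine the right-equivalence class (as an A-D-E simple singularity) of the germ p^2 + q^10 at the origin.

A_9

The Hessian of f at 0 has rank 1. Corank 1: A-series; mu = 9 gives A_9.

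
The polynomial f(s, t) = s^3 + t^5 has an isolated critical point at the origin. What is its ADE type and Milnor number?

The Hessian of f at 0 has rank 0. Corank 2; j^3 = s^3 is a perfect cube, so E-series; the 5-jet and mu = 8 give E_8.

Type E_{8}, Milnor number mu = 8.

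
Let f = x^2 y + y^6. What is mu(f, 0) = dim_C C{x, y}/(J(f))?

The Hessian of f at 0 has rank 0. Corank 2; j^3 = x^2*y has shape L^2 M (L != M), so D-series; mu = 7 gives D_7.

7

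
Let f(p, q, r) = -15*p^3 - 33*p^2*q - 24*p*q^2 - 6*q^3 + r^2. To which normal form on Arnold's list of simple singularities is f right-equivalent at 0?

D4

The Hessian of f at 0 has rank 1. Corank 2; j^3 = -3*(p + q)*(5*p^2 + 6*p*q + 2*q^2) splits into three distinct lines over C (the quadratic factor has nonzero discriminant), so D_4.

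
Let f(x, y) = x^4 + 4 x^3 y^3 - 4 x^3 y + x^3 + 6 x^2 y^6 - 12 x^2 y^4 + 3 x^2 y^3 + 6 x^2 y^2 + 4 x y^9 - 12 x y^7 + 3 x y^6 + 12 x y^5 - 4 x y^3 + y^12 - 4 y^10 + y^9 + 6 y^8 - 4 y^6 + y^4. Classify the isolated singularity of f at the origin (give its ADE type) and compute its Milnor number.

Type E_6, Milnor number mu = 6.

The Hessian of f at 0 has rank 0. Corank 2; j^3 = x^3 is a perfect cube, so E-series; the 4-jet and mu = 6 give E_6.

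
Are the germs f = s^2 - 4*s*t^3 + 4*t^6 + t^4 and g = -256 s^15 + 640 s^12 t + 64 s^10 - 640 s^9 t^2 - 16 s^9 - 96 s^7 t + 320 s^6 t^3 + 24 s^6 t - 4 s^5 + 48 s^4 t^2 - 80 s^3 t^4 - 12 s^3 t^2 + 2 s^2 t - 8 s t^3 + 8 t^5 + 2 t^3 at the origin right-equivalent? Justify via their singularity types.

No.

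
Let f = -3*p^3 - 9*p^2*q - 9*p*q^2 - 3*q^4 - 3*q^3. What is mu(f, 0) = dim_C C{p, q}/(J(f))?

6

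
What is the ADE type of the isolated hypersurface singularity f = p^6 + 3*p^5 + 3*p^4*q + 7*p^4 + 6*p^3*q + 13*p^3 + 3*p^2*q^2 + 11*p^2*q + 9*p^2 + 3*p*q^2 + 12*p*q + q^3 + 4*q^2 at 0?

The Hessian of f at 0 is [[18, 12], [12, 8]] with rank 1, so corank 1. A Groebner basis of the Jacobian ideal J(f) in C{p,q} is {q^2, p + 2*q/3}; counting standard monomials gives mu = 2. Corank 1: A-series; mu = 2 gives A_2.

A_{2}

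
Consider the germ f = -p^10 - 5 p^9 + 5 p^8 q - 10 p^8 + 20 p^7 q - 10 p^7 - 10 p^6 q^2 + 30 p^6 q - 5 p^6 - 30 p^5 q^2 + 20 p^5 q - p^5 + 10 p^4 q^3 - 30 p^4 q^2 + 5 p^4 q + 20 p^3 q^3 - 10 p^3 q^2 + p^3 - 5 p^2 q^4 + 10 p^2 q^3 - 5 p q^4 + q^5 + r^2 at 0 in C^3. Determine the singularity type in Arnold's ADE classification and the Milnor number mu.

Type E_8, Milnor number mu = 8.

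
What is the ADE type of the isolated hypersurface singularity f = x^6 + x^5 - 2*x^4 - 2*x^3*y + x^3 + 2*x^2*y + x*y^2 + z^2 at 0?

D7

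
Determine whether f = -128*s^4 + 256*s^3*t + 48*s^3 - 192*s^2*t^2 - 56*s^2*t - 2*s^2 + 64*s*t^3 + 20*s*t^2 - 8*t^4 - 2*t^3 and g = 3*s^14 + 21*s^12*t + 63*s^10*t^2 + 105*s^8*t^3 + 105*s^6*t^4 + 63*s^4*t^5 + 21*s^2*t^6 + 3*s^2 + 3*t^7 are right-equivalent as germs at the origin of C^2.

No.

The Hessian of f at 0 is [[-4, 0], [0, 0]] with rank 1, so corank 1. A Groebner basis of the Jacobian ideal J(f) in C{s,t} is {t^2, s}; counting standard monomials gives mu = 2. Corank 1: A-series; mu = 2 gives A_2. The Hessian of g at 0 is [[6, 0], [0, 0]] with rank 1, so corank 1. A Groebner basis of the Jacobian ideal J(g) in C{s,t} is {t^6, s}; counting standard monomials gives mu = 6. Corank 1: A-series; mu = 6 gives A_6. f is A_2 but g is A_6, hence not right-equivalent.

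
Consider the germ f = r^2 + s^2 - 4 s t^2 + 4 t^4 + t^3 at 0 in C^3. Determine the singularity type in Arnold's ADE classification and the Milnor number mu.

Type A_2, Milnor number mu = 2.

The Hessian of f at 0 has rank 2. Corank 1: A-series; mu = 2 gives A_2.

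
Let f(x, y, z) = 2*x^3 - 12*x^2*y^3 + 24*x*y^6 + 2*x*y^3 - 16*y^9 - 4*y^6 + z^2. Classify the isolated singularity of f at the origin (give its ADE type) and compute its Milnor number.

Type E_7, Milnor number mu = 7.

The Hessian of f at 0 has rank 1. Corank 2; j^3 = 2*x^3 is a perfect cube, so E-series; the 4-jet and mu = 7 give E_7.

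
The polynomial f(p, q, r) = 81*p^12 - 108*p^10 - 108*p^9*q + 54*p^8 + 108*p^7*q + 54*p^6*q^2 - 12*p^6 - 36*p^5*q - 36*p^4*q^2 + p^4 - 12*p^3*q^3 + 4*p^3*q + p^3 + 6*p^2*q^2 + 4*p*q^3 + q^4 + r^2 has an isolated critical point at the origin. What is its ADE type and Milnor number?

The Hessian of f at 0 is [[0, 0, 0], [0, 0, 0], [0, 0, 2]] with rank 1, so corank 2. A Groebner basis of the Jacobian ideal J(f) in C{p,q,r} is {q^4, p*q^2 + q^3/3, p^2, r}; counting standard monomials gives mu = 6. Corank 2; j^3 = p^3 is a perfect cube, so E-series; the 4-jet and mu = 6 give E_6.

Type E_{6}, Milnor number mu = 6.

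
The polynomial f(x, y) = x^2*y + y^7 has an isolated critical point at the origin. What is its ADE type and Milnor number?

Type D_{8}, Milnor number mu = 8.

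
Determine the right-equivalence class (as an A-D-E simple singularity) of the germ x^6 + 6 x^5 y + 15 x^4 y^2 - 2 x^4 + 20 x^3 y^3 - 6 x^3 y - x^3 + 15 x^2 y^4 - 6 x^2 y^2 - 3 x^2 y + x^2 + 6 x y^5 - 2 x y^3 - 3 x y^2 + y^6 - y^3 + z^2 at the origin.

A_2

The Hessian of f at 0 has rank 2. Corank 1: A-series; mu = 2 gives A_2.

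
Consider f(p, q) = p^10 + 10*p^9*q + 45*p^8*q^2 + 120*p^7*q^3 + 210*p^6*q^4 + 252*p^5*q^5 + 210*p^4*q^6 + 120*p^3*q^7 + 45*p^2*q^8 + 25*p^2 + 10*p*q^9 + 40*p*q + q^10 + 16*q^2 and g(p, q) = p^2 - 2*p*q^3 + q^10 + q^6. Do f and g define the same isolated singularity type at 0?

Yes.

The Hessian of f at 0 has rank 1. Corank 1: A-series; mu = 9 gives A_9. The Hessian of g at 0 has rank 1. Corank 1: A-series; mu = 9 gives A_9. Both have type A_9, hence right-equivalent.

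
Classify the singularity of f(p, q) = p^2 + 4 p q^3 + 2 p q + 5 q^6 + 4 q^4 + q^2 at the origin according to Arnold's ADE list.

The Hessian of f at 0 has rank 1. Corank 1: A-series; mu = 5 gives A_5.

A_{5}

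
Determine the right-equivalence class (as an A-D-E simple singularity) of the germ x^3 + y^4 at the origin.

E_6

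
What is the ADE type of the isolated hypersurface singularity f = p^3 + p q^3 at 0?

E_{7}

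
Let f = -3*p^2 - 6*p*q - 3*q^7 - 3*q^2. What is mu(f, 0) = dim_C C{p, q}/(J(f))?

The Hessian of f at 0 is [[-6, -6], [-6, -6]] with rank 1, so corank 1. A Groebner basis of the Jacobian ideal J(f) in C{p,q} is {q^6, p + q}; counting standard monomials gives mu = 6. Corank 1: A-series; mu = 6 gives A_6.

6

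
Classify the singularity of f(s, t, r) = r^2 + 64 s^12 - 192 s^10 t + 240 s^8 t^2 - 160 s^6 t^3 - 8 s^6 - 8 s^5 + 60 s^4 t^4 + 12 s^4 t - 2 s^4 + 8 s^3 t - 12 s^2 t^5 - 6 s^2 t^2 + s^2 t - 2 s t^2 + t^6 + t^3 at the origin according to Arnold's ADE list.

The Hessian of f at 0 is [[0, 0, 0], [0, 0, 0], [0, 0, 2]] with rank 1, so corank 2. A Groebner basis of the Jacobian ideal J(f) in C{s,t,r} is {5*s^2/18 - 59*s*t/72 + t^4 - 19*t^3/36 + 13*t^2/24, s^3 + s^2/3 - s*t/12 + t^3/6 - t^2/4, s^2*t + s*t/2 - t^2/2, -s^2/9 + s*t^2 + 19*s*t/36 - 7*t^3/18 - 5*t^2/12, r}; counting standard monomials gives mu = 7. Corank 2; j^3 = t*(s - t)^2 has shape L^2 M (L != M), so D-series; mu = 7 gives D_7.

D_7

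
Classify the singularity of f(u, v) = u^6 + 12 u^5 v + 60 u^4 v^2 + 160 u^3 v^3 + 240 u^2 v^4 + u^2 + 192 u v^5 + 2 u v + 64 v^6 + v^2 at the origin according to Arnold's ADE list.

The Hessian of f at 0 has rank 1. Corank 1: A-series; mu = 5 gives A_5.

A_5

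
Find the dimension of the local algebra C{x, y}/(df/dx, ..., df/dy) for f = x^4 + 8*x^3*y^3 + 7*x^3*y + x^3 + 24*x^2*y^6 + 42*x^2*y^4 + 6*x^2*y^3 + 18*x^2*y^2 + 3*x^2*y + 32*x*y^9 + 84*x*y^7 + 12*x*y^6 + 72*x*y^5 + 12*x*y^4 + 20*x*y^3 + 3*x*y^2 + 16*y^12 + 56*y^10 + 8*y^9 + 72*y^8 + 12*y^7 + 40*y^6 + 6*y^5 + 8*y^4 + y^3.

7

The Hessian of f at 0 has rank 0. Corank 2; j^3 = (x + y)^3 is a perfect cube, so E-series; the 4-jet and mu = 7 give E_7.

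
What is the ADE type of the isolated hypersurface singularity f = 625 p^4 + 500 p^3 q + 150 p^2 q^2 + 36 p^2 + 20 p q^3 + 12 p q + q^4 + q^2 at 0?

A3

The Hessian of f at 0 has rank 1. Corank 1: A-series; mu = 3 gives A_3.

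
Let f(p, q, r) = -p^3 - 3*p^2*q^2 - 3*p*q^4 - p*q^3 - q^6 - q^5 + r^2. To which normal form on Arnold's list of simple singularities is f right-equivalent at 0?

E_{7}

The Hessian of f at 0 is [[0, 0, 0], [0, 0, 0], [0, 0, 2]] with rank 1, so corank 2. A Groebner basis of the Jacobian ideal J(f) in C{p,q,r} is {-p^2 + q^4 - q^3/3, p^3, p^2*q + p^2/3 + q^3/9, p^2 + p*q^2 + q^3/3, r}; counting standard monomials gives mu = 7. Corank 2; j^3 = -p^3 is a perfect cube, so E-series; the 4-jet and mu = 7 give E_7.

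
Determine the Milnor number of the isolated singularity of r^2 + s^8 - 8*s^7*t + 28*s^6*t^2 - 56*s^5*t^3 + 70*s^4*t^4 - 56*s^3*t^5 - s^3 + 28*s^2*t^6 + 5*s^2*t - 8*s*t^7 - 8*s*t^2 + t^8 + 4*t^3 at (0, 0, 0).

The Hessian of f at 0 has rank 1. Corank 2; j^3 = -(s - 2*t)^2*(s - t) has shape L^2 M (L != M), so D-series; mu = 9 gives D_9.

9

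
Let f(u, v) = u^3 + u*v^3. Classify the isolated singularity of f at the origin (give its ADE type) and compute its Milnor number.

Type E_7, Milnor number mu = 7.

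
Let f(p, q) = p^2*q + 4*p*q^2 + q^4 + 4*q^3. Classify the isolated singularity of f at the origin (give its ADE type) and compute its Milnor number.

Type D_5, Milnor number mu = 5.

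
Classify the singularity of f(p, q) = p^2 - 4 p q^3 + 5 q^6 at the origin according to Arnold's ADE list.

A_{5}

The Hessian of f at 0 has rank 1. Corank 1: A-series; mu = 5 gives A_5.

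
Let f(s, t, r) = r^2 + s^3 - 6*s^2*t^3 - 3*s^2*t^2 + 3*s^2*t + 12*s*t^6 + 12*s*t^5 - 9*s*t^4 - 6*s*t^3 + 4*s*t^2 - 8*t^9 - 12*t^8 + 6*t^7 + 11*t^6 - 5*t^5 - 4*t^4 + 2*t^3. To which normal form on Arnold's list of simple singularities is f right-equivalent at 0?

D_{4}

The Hessian of f at 0 is [[0, 0, 0], [0, 0, 0], [0, 0, 2]] with rank 1, so corank 2. A Groebner basis of the Jacobian ideal J(f) in C{s,t,r} is {t^3, s^2 - 2*t^2/3, s*t + t^2, r}; counting standard monomials gives mu = 4. Corank 2; j^3 = (s + t)*(s^2 + 2*s*t + 2*t^2) splits into three distinct lines over C (the quadratic factor has nonzero discriminant), so D_4.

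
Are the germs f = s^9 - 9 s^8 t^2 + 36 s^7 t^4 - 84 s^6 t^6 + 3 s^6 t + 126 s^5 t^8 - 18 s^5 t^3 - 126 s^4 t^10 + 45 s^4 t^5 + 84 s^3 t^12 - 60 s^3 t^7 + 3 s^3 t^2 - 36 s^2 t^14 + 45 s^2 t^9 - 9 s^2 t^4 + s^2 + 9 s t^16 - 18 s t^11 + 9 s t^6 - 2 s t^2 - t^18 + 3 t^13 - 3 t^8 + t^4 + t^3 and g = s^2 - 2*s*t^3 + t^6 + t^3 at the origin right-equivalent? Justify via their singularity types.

Yes.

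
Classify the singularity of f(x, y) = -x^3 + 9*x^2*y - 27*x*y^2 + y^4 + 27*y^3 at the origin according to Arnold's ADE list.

E_{6}

The Hessian of f at 0 has rank 0. Corank 2; j^3 = -(x - 3*y)^3 is a perfect cube, so E-series; the 4-jet and mu = 6 give E_6.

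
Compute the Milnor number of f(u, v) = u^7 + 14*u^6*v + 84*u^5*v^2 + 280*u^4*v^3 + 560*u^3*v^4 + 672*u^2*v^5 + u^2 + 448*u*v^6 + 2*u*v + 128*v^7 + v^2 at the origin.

6

The Hessian of f at 0 has rank 1. Corank 1: A-series; mu = 6 gives A_6.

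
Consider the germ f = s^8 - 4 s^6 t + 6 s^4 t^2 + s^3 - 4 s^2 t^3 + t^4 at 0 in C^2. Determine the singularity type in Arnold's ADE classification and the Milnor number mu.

Type E6, Milnor number mu = 6.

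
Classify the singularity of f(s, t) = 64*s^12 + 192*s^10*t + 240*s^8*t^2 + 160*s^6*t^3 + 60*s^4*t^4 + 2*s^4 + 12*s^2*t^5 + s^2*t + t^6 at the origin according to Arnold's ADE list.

D_7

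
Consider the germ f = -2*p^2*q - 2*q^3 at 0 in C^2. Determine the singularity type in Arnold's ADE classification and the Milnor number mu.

The Hessian of f at 0 has rank 0. Corank 2; j^3 = -2*q*(p^2 + q^2) splits into three distinct lines over C (the quadratic factor has nonzero discriminant), so D_4.

Type D_4, Milnor number mu = 4.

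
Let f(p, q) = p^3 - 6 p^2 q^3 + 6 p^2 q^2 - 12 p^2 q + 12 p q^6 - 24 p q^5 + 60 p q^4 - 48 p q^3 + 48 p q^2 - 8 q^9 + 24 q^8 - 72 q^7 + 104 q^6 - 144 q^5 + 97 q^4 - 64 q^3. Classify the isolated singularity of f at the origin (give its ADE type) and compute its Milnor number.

Type E_6, Milnor number mu = 6.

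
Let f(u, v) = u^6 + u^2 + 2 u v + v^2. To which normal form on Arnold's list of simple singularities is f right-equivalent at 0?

The Hessian of f at 0 has rank 1. Corank 1: A-series; mu = 5 gives A_5.

A_5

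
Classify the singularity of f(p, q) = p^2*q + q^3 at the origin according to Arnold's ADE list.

D_4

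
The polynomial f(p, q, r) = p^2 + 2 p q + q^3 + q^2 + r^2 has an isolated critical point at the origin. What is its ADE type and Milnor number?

The Hessian of f at 0 is [[2, 2, 0], [2, 2, 0], [0, 0, 2]] with rank 2, so corank 1. A Groebner basis of the Jacobian ideal J(f) in C{p,q,r} is {q^2, p + q, r}; counting standard monomials gives mu = 2. Corank 1: A-series; mu = 2 gives A_2.

Type A_2, Milnor number mu = 2.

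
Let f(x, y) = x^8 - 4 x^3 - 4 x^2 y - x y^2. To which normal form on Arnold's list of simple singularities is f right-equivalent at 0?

The Hessian of f at 0 is [[0, 0], [0, 0]] with rank 0, so corank 2. A Groebner basis of the Jacobian ideal J(f) in C{x,y} is {32*x*y + y^7 + 16*y^2, x*y^2 + y^3/2, x^2 + x*y/2}; counting standard monomials gives mu = 9. Corank 2; j^3 = -x*(2*x + y)^2 has shape L^2 M (L != M), so D-series; mu = 9 gives D_9.

D9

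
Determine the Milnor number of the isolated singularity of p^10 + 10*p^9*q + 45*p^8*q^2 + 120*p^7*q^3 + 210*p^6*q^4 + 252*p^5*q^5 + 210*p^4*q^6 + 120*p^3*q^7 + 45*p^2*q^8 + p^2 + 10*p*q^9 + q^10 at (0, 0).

9

The Hessian of f at 0 has rank 1. Corank 1: A-series; mu = 9 gives A_9.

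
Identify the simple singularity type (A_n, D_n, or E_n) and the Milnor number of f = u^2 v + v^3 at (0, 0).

Type D_4, Milnor number mu = 4.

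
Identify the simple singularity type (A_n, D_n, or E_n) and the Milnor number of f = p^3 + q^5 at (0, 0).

The Hessian of f at 0 is [[0, 0], [0, 0]] with rank 0, so corank 2. A Groebner basis of the Jacobian ideal J(f) in C{p,q} is {q^4, p^2}; counting standard monomials gives mu = 8. Corank 2; j^3 = p^3 is a perfect cube, so E-series; the 5-jet and mu = 8 give E_8.

Type E_{8}, Milnor number mu = 8.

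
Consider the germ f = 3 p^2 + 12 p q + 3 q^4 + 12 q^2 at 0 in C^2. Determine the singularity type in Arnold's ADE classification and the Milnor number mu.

The Hessian of f at 0 has rank 1. Corank 1: A-series; mu = 3 gives A_3.

Type A_3, Milnor number mu = 3.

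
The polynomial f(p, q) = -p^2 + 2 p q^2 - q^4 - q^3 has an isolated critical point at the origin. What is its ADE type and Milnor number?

The Hessian of f at 0 is [[-2, 0], [0, 0]] with rank 1, so corank 1. A Groebner basis of the Jacobian ideal J(f) in C{p,q} is {q^2, p}; counting standard monomials gives mu = 2. Corank 1: A-series; mu = 2 gives A_2.

Type A_2, Milnor number mu = 2.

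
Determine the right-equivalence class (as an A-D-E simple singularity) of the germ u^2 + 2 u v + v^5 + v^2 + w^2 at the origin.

The Hessian of f at 0 has rank 2. Corank 1: A-series; mu = 4 gives A_4.

A_4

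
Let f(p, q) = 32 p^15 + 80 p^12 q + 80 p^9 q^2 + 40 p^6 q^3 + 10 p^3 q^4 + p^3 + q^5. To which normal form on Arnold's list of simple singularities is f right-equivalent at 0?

The Hessian of f at 0 has rank 0. Corank 2; j^3 = p^3 is a perfect cube, so E-series; the 5-jet and mu = 8 give E_8.

E_{8}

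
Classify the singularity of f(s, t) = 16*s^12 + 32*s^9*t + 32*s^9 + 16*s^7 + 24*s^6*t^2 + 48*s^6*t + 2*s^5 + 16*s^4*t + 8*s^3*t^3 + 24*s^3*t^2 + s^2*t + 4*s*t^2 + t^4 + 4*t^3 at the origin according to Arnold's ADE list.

D5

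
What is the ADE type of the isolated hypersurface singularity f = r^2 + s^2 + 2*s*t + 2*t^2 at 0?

A_1

The Hessian of f at 0 has rank 3. Corank 0: nondegenerate Morse point, so A_1.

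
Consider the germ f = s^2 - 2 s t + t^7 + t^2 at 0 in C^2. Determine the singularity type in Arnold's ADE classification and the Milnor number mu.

Type A_{6}, Milnor number mu = 6.

The Hessian of f at 0 is [[2, -2], [-2, 2]] with rank 1, so corank 1. A Groebner basis of the Jacobian ideal J(f) in C{s,t} is {t^6, s - t}; counting standard monomials gives mu = 6. Corank 1: A-series; mu = 6 gives A_6.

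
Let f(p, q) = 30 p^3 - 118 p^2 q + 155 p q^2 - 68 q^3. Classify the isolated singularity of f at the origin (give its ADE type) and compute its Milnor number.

Type D_4, Milnor number mu = 4.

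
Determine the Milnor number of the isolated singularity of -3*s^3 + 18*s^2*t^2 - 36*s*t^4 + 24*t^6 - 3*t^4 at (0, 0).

6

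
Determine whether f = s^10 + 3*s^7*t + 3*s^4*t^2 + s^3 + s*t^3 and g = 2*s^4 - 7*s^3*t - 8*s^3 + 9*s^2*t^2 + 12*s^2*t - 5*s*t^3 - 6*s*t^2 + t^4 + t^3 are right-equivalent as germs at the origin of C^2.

The Hessian of f at 0 has rank 0. Corank 2; j^3 = s^3 is a perfect cube, so E-series; the 4-jet and mu = 7 give E_7. The Hessian of g at 0 has rank 0. Corank 2; j^3 = -(2*s - t)^3 is a perfect cube, so E-series; the 4-jet and mu = 7 give E_7. Both have type E_7, hence right-equivalent.

Yes.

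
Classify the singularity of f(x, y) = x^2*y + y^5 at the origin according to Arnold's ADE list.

The Hessian of f at 0 is [[0, 0], [0, 0]] with rank 0, so corank 2. A Groebner basis of the Jacobian ideal J(f) in C{x,y} is {x^2/5 + y^4, x^3, x*y}; counting standard monomials gives mu = 6. Corank 2; j^3 = x^2*y has shape L^2 M (L != M), so D-series; mu = 6 gives D_6.

D_{6}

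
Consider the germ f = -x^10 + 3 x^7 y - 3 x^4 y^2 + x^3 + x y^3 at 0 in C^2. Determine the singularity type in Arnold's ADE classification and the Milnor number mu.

The Hessian of f at 0 has rank 0. Corank 2; j^3 = x^3 is a perfect cube, so E-series; the 4-jet and mu = 7 give E_7.

Type E_{7}, Milnor number mu = 7.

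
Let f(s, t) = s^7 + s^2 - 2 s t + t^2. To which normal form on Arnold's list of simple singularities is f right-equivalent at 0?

A_6

The Hessian of f at 0 has rank 1. Corank 1: A-series; mu = 6 gives A_6.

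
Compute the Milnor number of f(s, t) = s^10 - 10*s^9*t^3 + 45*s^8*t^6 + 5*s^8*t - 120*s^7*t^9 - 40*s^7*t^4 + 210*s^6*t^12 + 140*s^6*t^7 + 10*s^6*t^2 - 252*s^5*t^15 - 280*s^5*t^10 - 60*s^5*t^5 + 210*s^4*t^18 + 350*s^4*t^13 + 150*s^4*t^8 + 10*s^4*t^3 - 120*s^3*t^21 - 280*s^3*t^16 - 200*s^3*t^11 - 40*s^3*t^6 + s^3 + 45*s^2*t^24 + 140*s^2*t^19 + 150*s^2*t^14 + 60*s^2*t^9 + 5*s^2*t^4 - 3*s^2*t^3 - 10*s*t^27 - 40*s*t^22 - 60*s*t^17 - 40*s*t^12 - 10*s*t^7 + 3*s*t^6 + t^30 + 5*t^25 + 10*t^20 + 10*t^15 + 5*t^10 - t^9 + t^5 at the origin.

8

The Hessian of f at 0 has rank 0. Corank 2; j^3 = s^3 is a perfect cube, so E-series; the 5-jet and mu = 8 give E_8.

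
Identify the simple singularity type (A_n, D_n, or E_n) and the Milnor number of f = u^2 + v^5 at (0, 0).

Type A4, Milnor number mu = 4.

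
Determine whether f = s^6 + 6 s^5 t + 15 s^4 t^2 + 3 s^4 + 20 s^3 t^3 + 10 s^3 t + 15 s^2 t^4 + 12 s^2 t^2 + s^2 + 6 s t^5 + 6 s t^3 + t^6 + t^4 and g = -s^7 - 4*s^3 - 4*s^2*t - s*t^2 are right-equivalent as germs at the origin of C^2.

The Hessian of f at 0 has rank 1. Corank 1: A-series; mu = 3 gives A_3. The Hessian of g at 0 has rank 0. Corank 2; j^3 = -s*(2*s + t)^2 has shape L^2 M (L != M), so D-series; mu = 8 gives D_8. f is A_3 but g is D_8, hence not right-equivalent.

No.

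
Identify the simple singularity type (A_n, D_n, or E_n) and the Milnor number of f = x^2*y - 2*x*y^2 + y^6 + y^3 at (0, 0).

The Hessian of f at 0 has rank 0. Corank 2; j^3 = y*(x - y)^2 has shape L^2 M (L != M), so D-series; mu = 7 gives D_7.

Type D_{7}, Milnor number mu = 7.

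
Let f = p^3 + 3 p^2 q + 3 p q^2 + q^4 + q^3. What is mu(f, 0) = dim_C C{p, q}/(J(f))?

The Hessian of f at 0 has rank 0. Corank 2; j^3 = (p + q)^3 is a perfect cube, so E-series; the 4-jet and mu = 6 give E_6.

6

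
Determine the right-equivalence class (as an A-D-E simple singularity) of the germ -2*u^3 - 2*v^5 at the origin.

E_{8}

The Hessian of f at 0 has rank 0. Corank 2; j^3 = -2*u^3 is a perfect cube, so E-series; the 5-jet and mu = 8 give E_8.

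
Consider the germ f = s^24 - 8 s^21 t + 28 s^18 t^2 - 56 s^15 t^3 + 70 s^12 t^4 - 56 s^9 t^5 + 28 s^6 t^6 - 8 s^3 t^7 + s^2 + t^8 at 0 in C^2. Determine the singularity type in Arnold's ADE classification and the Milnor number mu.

Type A7, Milnor number mu = 7.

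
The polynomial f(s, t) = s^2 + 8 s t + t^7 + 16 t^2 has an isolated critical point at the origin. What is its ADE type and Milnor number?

Type A6, Milnor number mu = 6.

The Hessian of f at 0 has rank 1. Corank 1: A-series; mu = 6 gives A_6.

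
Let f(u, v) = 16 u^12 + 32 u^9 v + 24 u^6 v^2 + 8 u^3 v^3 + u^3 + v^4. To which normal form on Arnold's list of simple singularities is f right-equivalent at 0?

The Hessian of f at 0 has rank 0. Corank 2; j^3 = u^3 is a perfect cube, so E-series; the 4-jet and mu = 6 give E_6.

E_{6}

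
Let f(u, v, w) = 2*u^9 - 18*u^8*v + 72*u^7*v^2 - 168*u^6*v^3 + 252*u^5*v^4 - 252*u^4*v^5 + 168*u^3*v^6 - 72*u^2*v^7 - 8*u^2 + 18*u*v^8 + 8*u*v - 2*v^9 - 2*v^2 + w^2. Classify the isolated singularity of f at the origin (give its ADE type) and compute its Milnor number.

The Hessian of f at 0 has rank 2. Corank 1: A-series; mu = 8 gives A_8.

Type A_{8}, Milnor number mu = 8.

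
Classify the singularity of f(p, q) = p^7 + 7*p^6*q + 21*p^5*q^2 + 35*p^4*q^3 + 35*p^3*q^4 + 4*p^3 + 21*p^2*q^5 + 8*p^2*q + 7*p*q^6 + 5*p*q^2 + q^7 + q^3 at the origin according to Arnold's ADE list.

The Hessian of f at 0 is [[0, 0], [0, 0]] with rank 0, so corank 2. A Groebner basis of the Jacobian ideal J(f) in C{p,q} is {-128*p*q/7 + q^6 - 64*q^2/7, p*q^2 + q^3/2, p^2 + 3*p*q/2 + q^2/2}; counting standard monomials gives mu = 8. Corank 2; j^3 = (p + q)*(2*p + q)^2 has shape L^2 M (L != M), so D-series; mu = 8 gives D_8.

D_8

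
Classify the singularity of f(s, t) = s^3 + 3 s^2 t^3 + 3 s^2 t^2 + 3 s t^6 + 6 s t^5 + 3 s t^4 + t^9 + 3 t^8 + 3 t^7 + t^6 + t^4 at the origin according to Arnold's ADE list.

The Hessian of f at 0 has rank 0. Corank 2; j^3 = s^3 is a perfect cube, so E-series; the 4-jet and mu = 6 give E_6.

E_6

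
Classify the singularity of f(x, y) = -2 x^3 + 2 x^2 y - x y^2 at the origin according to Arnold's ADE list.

D_4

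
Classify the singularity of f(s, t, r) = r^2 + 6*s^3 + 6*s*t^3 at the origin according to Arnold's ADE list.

E_7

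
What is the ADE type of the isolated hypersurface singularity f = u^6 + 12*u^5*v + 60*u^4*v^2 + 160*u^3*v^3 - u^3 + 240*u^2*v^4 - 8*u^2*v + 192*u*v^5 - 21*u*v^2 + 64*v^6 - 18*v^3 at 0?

The Hessian of f at 0 is [[0, 0], [0, 0]] with rank 0, so corank 2. A Groebner basis of the Jacobian ideal J(f) in C{u,v} is {u*v/6 + v^5 + v^2/2, u*v^2 + 3*v^3, u^2 + 5*u*v + 6*v^2}; counting standard monomials gives mu = 7. Corank 2; j^3 = -(u + 2*v)*(u + 3*v)^2 has shape L^2 M (L != M), so D-series; mu = 7 gives D_7.

D_{7}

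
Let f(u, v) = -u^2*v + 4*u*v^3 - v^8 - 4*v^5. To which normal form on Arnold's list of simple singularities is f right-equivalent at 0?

D_9

The Hessian of f at 0 has rank 0. Corank 2; j^3 = -u^2*v has shape L^2 M (L != M), so D-series; mu = 9 gives D_9.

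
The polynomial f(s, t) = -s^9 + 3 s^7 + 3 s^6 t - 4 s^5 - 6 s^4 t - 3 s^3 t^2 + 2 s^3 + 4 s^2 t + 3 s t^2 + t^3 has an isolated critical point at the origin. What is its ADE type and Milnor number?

The Hessian of f at 0 has rank 0. Corank 2; j^3 = (s + t)*(2*s^2 + 2*s*t + t^2) splits into three distinct lines over C (the quadratic factor has nonzero discriminant), so D_4.

Type D_{4}, Milnor number mu = 4.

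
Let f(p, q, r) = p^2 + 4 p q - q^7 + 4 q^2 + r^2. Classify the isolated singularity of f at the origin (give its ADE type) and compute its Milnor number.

Type A6, Milnor number mu = 6.

The Hessian of f at 0 is [[2, 4, 0], [4, 8, 0], [0, 0, 2]] with rank 2, so corank 1. A Groebner basis of the Jacobian ideal J(f) in C{p,q,r} is {q^6, p + 2*q, r}; counting standard monomials gives mu = 6. Corank 1: A-series; mu = 6 gives A_6.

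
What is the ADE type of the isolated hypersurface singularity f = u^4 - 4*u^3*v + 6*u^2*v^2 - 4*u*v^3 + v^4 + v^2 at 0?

The Hessian of f at 0 has rank 1. Corank 1: A-series; mu = 3 gives A_3.

A_3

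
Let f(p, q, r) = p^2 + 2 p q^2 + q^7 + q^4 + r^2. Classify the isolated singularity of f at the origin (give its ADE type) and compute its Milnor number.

Type A_6, Milnor number mu = 6.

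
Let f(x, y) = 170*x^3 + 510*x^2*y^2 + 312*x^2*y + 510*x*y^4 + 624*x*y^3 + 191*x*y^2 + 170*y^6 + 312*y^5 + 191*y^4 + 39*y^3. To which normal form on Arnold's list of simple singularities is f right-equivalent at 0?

D4

The Hessian of f at 0 has rank 0. Corank 2; j^3 = (5*x + 3*y)*(34*x^2 + 42*x*y + 13*y^2) splits into three distinct lines over C (the quadratic factor has nonzero discriminant), so D_4.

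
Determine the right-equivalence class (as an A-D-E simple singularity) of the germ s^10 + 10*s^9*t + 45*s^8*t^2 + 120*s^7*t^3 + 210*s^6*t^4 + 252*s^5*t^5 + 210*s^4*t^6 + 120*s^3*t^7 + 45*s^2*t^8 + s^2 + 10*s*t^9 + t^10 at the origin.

A_9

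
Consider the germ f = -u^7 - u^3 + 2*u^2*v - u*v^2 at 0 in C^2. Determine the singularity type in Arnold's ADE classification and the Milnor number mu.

Type D_{8}, Milnor number mu = 8.

The Hessian of f at 0 has rank 0. Corank 2; j^3 = -u*(u - v)^2 has shape L^2 M (L != M), so D-series; mu = 8 gives D_8.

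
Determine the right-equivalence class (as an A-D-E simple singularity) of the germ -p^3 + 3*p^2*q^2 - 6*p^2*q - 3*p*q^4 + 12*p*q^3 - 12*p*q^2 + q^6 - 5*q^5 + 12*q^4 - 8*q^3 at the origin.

E_{8}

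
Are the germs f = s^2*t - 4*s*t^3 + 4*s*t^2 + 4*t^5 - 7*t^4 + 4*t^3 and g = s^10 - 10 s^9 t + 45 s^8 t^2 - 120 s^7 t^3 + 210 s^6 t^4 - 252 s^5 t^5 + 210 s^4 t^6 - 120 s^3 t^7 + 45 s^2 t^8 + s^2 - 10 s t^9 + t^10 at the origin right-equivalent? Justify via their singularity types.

No.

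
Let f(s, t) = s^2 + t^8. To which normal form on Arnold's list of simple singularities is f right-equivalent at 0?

A_7

The Hessian of f at 0 is [[2, 0], [0, 0]] with rank 1, so corank 1. A Groebner basis of the Jacobian ideal J(f) in C{s,t} is {t^7, s}; counting standard monomials gives mu = 7. Corank 1: A-series; mu = 7 gives A_7.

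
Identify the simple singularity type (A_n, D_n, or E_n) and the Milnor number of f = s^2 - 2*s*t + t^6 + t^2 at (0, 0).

Type A_{5}, Milnor number mu = 5.

The Hessian of f at 0 has rank 1. Corank 1: A-series; mu = 5 gives A_5.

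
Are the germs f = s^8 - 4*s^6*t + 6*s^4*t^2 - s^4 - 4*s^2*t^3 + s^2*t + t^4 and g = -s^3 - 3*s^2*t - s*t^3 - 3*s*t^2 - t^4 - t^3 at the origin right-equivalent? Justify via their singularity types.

No.

The Hessian of f at 0 has rank 0. Corank 2; j^3 = s^2*t has shape L^2 M (L != M), so D-series; mu = 5 gives D_5. The Hessian of g at 0 has rank 0. Corank 2; j^3 = -(s + t)^3 is a perfect cube, so E-series; the 4-jet and mu = 7 give E_7. f is D_5 but g is E_7, hence not right-equivalent.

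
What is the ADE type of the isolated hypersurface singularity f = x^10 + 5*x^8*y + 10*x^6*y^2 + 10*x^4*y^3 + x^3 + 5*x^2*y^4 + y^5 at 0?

The Hessian of f at 0 has rank 0. Corank 2; j^3 = x^3 is a perfect cube, so E-series; the 5-jet and mu = 8 give E_8.

E_8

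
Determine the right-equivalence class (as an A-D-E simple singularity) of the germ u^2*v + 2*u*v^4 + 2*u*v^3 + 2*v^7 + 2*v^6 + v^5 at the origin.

D8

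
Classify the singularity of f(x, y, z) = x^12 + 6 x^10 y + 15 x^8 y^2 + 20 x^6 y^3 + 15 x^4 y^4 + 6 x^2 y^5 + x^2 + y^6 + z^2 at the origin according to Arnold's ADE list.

A5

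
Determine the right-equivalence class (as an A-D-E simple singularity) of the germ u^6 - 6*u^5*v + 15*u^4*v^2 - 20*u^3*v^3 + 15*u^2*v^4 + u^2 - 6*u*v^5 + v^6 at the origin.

A5

The Hessian of f at 0 is [[2, 0], [0, 0]] with rank 1, so corank 1. A Groebner basis of the Jacobian ideal J(f) in C{u,v} is {v^5, u}; counting standard monomials gives mu = 5. Corank 1: A-series; mu = 5 gives A_5.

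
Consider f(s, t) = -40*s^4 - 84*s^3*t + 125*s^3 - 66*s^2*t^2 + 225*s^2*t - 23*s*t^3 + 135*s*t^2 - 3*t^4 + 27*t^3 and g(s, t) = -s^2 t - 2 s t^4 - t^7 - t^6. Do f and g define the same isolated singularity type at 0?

The Hessian of f at 0 is [[0, 0], [0, 0]] with rank 0, so corank 2. A Groebner basis of the Jacobian ideal J(f) in C{s,t} is {1171875*s^2/4 + 703125*s*t/2 + t^4 + 125*t^3/4 + 421875*t^2/4, s^3 - 2475*s^2/4 - 1485*s*t/2 + 3*t^3/20 - 891*t^2/4, s^2*t + 2875*s^2/4 + 1725*s*t/2 - 17*t^3/60 + 1035*t^2/4, -625*s^2 + s*t^2 - 750*s*t + 8*t^3/15 - 225*t^2}; counting standard monomials gives mu = 7. Corank 2; j^3 = (5*s + 3*t)^3 is a perfect cube, so E-series; the 4-jet and mu = 7 give E_7. The Hessian of g at 0 is [[0, 0], [0, 0]] with rank 0, so corank 2. A Groebner basis of the Jacobian ideal J(g) in C{s,t} is {s*t + t^4, s^3, s^2*t, -s^2/6 + s*t^2}; counting standard monomials gives mu = 7. Corank 2; j^3 = -s^2*t has shape L^2 M (L != M), so D-series; mu = 7 gives D_7. f is E_7 but g is D_7, hence not right-equivalent.

No.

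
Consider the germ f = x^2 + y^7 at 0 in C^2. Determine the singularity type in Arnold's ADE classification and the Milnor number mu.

Type A6, Milnor number mu = 6.

The Hessian of f at 0 has rank 1. Corank 1: A-series; mu = 6 gives A_6.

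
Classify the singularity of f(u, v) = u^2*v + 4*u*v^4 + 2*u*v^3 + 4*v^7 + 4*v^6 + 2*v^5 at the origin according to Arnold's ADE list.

D_6

The Hessian of f at 0 has rank 0. Corank 2; j^3 = u^2*v has shape L^2 M (L != M), so D-series; mu = 6 gives D_6.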